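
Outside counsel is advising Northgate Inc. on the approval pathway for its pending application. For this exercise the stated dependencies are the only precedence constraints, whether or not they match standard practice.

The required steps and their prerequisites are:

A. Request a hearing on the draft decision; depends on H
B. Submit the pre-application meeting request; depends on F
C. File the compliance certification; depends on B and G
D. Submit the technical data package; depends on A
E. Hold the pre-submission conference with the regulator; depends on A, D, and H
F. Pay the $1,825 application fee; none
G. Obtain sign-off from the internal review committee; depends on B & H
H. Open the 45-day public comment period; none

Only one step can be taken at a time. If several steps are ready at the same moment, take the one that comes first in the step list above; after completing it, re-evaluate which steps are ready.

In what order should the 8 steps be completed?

Nothing is required for F and H. F is listed earlier → F first.
B now also ready, so the ready set is {B, H}; B is listed earlier → B.
H is the only step now ready → H.
Now A and G have their prerequisites met. A is listed earlier, so A next.
D now also ready, so the ready set is {D, G}; D is listed earlier → D.
E and G are both available; E is listed earlier → E.
G is the only step now ready → G.
C is the only step now ready → C.

F, B, H, A, D, E, G, C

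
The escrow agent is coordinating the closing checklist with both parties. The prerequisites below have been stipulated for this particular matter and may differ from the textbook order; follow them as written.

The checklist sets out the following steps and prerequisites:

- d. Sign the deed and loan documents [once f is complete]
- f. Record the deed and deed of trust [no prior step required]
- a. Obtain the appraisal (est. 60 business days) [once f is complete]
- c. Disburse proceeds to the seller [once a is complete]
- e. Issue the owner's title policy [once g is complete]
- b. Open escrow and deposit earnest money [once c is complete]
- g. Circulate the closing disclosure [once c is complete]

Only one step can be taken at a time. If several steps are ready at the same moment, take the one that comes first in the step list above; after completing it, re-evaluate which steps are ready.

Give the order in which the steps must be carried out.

f d a c b g e

f is the only step with nothing outstanding, so it goes first.
Now d and a have their prerequisites met. d is listed earlier, so d next.
a is the only step now ready → a.
Next only c has its prerequisites met → c.
b and g are both available; b is listed earlier → b.
g needed c, now all done → g.
Next only e has its prerequisites met → e.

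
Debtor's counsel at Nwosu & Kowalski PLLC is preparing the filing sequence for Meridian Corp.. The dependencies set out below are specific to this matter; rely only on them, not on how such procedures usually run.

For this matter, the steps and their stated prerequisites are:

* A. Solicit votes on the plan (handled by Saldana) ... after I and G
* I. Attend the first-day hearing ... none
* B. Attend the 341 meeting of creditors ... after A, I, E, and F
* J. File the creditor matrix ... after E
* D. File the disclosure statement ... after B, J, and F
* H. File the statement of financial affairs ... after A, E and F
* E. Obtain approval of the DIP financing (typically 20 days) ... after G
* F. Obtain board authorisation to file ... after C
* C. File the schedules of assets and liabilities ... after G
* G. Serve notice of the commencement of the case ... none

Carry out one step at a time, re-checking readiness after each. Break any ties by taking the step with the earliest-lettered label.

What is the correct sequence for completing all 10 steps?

Nothing is required for G and I. G has the earlier label → G first.
Ready: C, E and I. C has the earlier label → C.
Now E, F and I have their prerequisites met. E has the earlier label, so E next.
J now also ready, so the ready set is {F, I, J}; F has the earlier label → F.
Now I and J have their prerequisites met. I has the earlier label, so I next.
Now A and J have their prerequisites met. A has the earlier label, so A next.
Ready: B, H and J. B has the earlier label → B.
H and J are both available; H has the earlier label → H.
J is the only step now ready → J.
D needed B, F and J, now all done → D.

G → C → E → F → I → A → B → H → J → D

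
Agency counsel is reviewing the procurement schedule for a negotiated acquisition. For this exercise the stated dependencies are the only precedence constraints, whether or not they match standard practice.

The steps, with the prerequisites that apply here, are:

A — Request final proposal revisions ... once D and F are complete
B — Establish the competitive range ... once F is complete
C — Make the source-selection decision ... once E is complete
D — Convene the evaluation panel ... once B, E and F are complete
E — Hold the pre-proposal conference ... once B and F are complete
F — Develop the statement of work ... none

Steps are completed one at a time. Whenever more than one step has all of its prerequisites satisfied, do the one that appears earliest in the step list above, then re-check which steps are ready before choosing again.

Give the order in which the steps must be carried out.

F → B → E → C → D → A

F is the only step with nothing outstanding, so it goes first.
Next only B has its prerequisites met → B.
E needed B and F, now all done → E.
C and D are both available; C is listed earlier → C.
Next only D has its prerequisites met → D.
That leaves A as the only ready step → A.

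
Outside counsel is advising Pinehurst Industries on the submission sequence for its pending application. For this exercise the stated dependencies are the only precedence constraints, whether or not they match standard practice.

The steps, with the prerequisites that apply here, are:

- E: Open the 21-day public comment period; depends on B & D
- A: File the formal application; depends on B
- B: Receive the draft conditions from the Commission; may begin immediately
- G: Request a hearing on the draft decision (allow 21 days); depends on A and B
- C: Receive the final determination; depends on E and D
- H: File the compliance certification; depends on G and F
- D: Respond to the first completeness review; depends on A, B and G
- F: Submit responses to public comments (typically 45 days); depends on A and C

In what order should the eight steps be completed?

Only B has no prerequisites, so it is first.
A is the only step now ready → A.
That leaves G as the only ready step → G.
D needed A, B and G, now all done → D.
That leaves E as the only ready step → E.
C is the only step now ready → C.
F needed A and C, now all done → F.
H is the only step now ready → H.

B, A, G, D, E, C, F, H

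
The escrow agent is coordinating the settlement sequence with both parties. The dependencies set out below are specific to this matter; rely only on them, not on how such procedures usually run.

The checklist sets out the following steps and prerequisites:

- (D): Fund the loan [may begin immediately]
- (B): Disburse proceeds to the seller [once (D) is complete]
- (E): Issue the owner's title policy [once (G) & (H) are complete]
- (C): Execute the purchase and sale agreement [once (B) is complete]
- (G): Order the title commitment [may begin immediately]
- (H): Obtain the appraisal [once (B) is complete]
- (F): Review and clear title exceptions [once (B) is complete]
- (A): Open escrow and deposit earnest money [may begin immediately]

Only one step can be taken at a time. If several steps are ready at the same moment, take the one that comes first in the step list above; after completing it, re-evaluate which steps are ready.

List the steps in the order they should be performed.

(D) → (B) → (C) → (G) → (H) → (E) → (F) → (A)

Nothing is required for (D), (G) and (A). (D) is listed earlier → (D) first.
(B) now also ready, so the ready set is {(B), (G), (A)}; (B) is listed earlier → (B).
(C), (H) and (F) now also ready, so the ready set is {(C), (G), (H), (F), (A)}; (C) is listed earlier → (C).
Now (G), (H), (F) and (A) have their prerequisites met. (G) is listed earlier, so (G) next.
(H), (F) and (A) are all available; (H) is listed earlier → (H).
(E) now also ready, so the ready set is {(E), (F), (A)}; (E) is listed earlier → (E).
Ready: (F) and (A). (F) is listed earlier → (F).
That leaves (A) as the only ready step → (A).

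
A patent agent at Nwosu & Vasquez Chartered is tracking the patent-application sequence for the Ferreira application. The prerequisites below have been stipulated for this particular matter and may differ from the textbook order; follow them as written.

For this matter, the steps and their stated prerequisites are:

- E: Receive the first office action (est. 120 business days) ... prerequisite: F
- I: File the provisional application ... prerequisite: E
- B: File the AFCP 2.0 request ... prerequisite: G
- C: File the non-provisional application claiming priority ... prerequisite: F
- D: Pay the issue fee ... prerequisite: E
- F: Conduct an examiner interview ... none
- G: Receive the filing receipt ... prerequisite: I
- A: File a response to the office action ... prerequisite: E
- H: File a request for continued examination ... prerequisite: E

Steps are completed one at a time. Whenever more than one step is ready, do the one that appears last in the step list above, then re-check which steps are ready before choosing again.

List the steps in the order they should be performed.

Only F has no prerequisites, so it is first.
Now C and E have their prerequisites met. C is listed later, so C next.
E needed F, now all done → E.
Ready: H, A, D and I. H is listed later → H.
Ready: A, D and I. A is listed later → A.
Now D and I have their prerequisites met. D is listed later, so D next.
I is the only step now ready → I.
G needed I, now all done → G.
B needed G, now all done → B.

F → C → E → H → A → D → I → G → B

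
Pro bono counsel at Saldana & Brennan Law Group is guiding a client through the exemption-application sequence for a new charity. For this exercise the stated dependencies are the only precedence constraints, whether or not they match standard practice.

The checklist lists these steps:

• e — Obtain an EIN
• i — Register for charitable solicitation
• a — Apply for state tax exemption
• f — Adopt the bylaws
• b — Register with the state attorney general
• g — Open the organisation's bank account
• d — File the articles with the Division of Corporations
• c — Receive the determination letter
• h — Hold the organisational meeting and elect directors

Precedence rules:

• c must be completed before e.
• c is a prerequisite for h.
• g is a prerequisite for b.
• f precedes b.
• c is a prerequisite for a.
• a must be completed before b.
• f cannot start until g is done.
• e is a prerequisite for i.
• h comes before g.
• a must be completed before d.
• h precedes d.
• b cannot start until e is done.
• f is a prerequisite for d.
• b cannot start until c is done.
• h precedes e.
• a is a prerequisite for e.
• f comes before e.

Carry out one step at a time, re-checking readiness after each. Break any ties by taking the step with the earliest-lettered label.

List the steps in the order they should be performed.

c a h g f d e b i

c is the only step with nothing outstanding, so it goes first.
a and h are both available; a has the earlier label → a.
Next only h has its prerequisites met → h.
g needed h, now all done → g.
f needed g, now all done → f.
Now d and e have their prerequisites met. d has the earlier label, so d next.
e needed a, c, f and h, now all done → e.
b and i are both available; b has the earlier label → b.
i needed e, now all done → i.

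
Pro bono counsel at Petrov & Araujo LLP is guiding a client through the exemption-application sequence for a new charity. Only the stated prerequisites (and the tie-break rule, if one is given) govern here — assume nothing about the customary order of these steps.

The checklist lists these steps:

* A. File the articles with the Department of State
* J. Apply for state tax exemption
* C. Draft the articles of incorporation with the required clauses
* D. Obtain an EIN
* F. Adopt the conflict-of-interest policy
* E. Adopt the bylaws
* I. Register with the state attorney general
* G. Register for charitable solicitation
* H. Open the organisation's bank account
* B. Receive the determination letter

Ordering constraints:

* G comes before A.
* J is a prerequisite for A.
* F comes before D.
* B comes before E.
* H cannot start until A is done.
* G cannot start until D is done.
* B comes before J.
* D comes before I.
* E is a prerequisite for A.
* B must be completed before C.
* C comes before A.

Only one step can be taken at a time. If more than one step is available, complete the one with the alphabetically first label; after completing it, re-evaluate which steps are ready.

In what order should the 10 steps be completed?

B C E F D G I J A H

Nothing is required for B and F. B has the earlier label → B first.
C, E and J now also ready, so the ready set is {C, E, F, J}; C has the earlier label → C.
Ready: E, F and J. E has the earlier label → E.
F and J are both available; F has the earlier label → F.
D now also ready, so the ready set is {D, J}; D has the earlier label → D.
G and I now also ready, so the ready set is {G, I, J}; G has the earlier label → G.
I and J are both available; I has the earlier label → I.
J needed B, now all done → J.
A needed C, E, G and J, now all done → A.
H needed A, now all done → H.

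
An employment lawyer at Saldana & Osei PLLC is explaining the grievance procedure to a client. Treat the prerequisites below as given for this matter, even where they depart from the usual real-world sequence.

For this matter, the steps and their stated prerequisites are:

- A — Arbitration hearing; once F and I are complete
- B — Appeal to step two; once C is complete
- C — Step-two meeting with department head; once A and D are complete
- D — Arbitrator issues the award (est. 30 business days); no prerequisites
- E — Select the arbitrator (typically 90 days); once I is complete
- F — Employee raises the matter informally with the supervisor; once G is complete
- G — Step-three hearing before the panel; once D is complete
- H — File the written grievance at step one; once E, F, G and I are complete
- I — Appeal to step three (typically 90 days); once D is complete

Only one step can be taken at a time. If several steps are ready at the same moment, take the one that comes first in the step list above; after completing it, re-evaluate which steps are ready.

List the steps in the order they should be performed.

D has no prerequisites → D first.
Now G and I have their prerequisites met. G is listed earlier, so G next.
F now also ready, so the ready set is {F, I}; F is listed earlier → F.
I needed D, now all done → I.
Ready: A and E. A is listed earlier → A.
C now also ready, so the ready set is {C, E}; C is listed earlier → C.
B now also ready, so the ready set is {B, E}; B is listed earlier → B.
E is the only step now ready → E.
H is the only step now ready → H.

D G F I A C B E H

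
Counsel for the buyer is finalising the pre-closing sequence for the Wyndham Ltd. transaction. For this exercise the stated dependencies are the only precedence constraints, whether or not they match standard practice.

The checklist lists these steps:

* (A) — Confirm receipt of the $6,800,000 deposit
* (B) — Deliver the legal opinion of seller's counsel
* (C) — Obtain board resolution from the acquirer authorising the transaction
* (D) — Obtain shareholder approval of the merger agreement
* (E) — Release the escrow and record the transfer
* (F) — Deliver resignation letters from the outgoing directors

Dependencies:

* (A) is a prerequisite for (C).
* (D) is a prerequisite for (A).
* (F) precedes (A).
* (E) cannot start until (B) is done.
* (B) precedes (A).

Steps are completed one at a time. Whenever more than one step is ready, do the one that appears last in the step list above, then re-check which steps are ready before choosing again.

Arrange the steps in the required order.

(F) (D) (B) (E) (A) (C)

Nothing is required for (F), (D) and (B). (F) is listed later → (F) first.
Now (D) and (B) have their prerequisites met. (D) is listed later, so (D) next.
Next only (B) has its prerequisites met → (B).
Ready: (E) and (A). (E) is listed later → (E).
(A) needed (F), (D) and (B), now all done → (A).
(C) needed (A), now all done → (C).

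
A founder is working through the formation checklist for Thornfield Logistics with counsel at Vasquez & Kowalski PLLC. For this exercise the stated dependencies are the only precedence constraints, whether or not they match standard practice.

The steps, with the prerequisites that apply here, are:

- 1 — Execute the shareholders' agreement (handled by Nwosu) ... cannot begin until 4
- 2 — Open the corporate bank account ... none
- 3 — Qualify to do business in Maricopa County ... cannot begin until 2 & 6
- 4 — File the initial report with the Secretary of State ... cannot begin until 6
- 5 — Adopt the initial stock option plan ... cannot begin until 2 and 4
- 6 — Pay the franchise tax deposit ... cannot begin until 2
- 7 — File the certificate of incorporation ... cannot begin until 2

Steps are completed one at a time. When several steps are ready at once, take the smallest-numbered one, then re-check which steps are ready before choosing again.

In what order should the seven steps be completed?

2 6 3 4 1 5 7

2 is the only step with nothing outstanding, so it goes first.
Now 6 and 7 have their prerequisites met. 6 has the earlier label, so 6 next.
3, 4 and 7 are all available; 3 has the earlier label → 3.
Ready: 4 and 7. 4 has the earlier label → 4.
Now 1, 5 and 7 have their prerequisites met. 1 has the earlier label, so 1 next.
Ready: 5 and 7. 5 has the earlier label → 5.
7 needed 2, now all done → 7.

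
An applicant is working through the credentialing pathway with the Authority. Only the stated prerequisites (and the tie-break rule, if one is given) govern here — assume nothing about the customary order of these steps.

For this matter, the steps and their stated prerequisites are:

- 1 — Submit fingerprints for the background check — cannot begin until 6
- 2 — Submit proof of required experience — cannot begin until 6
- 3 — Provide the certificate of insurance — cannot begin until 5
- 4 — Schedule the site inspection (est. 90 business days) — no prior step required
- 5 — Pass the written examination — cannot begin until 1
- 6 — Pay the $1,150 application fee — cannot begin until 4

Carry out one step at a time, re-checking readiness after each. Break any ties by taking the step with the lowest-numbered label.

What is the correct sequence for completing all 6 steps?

4 6 1 2 5 3

Only 4 has no prerequisites, so it is first.
6 needed 4, now all done → 6.
1 and 2 are both available; 1 has the earlier label → 1.
Now 2 and 5 have their prerequisites met. 2 has the earlier label, so 2 next.
5 is the only step now ready → 5.
3 needed 5, now all done → 3.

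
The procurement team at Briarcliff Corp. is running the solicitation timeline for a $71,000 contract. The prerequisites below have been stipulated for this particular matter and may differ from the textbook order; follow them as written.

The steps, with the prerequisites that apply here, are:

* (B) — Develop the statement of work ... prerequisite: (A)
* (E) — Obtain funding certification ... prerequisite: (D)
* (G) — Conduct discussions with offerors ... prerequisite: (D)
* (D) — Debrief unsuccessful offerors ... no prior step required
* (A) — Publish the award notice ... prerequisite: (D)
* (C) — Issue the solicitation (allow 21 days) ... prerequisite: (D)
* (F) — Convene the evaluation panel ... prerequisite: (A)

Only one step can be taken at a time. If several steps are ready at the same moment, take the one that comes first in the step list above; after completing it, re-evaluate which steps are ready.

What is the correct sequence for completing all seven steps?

Only (D) has no prerequisites, so it is first.
Now (E), (G), (A) and (C) have their prerequisites met. (E) is listed earlier, so (E) next.
(G), (A) and (C) are all available; (G) is listed earlier → (G).
(A) and (C) are both available; (A) is listed earlier → (A).
(B) and (F) now also ready, so the ready set is {(B), (C), (F)}; (B) is listed earlier → (B).
Now (C) and (F) have their prerequisites met. (C) is listed earlier, so (C) next.
That leaves (F) as the only ready step → (F).

(D), (E), (G), (A), (B), (C), (F)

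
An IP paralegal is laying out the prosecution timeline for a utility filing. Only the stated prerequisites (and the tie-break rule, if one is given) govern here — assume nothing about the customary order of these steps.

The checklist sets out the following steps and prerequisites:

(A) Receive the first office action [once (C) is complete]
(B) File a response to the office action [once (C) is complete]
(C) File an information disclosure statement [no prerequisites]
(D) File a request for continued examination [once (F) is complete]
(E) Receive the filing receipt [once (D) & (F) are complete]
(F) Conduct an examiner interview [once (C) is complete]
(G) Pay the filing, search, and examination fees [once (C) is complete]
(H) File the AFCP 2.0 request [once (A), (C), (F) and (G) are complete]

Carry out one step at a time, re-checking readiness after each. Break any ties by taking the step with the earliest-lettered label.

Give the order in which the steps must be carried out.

(C), (A), (B), (F), (D), (E), (G), (H)

(C) is the only step with nothing outstanding, so it goes first.
(A), (B), (F) and (G) are all available; (A) has the earlier label → (A).
(B), (F) and (G) are all available; (B) has the earlier label → (B).
Now (F) and (G) have their prerequisites met. (F) has the earlier label, so (F) next.
Now (D) and (G) have their prerequisites met. (D) has the earlier label, so (D) next.
(E) now also ready, so the ready set is {(E), (G)}; (E) has the earlier label → (E).
(G) is the only step now ready → (G).
(H) is the only step now ready → (H).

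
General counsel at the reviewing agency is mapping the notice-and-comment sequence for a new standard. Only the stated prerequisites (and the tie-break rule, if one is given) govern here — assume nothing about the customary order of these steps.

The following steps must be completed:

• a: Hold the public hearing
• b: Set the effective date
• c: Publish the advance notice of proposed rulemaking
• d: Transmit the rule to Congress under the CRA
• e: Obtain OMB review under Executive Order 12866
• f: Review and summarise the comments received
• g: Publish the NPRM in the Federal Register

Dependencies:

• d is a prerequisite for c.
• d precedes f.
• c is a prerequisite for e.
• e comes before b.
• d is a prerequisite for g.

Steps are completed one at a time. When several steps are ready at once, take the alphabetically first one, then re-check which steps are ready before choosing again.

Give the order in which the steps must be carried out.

a → d → c → e → b → f → g

a and d have no prerequisites; a has the earlier label, so a is first.
Next only d has its prerequisites met → d.
Now c, f and g have their prerequisites met. c has the earlier label, so c next.
Now e, f and g have their prerequisites met. e has the earlier label, so e next.
Now b, f and g have their prerequisites met. b has the earlier label, so b next.
f and g are both available; f has the earlier label → f.
Next only g has its prerequisites met → g.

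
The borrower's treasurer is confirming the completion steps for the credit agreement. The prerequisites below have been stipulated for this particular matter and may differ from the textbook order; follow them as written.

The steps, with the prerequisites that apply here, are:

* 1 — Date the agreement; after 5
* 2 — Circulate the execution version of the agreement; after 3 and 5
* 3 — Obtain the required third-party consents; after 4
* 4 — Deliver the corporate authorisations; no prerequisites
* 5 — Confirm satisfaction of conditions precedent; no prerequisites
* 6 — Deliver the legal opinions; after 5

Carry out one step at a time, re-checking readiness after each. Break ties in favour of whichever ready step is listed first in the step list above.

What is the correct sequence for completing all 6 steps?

4 → 3 → 5 → 1 → 2 → 6

4 and 5 have no prerequisites; 4 is listed earlier, so 4 is first.
3 now also ready, so the ready set is {3, 5}; 3 is listed earlier → 3.
5 is the only step now ready → 5.
Now 1, 2 and 6 have their prerequisites met. 1 is listed earlier, so 1 next.
2 and 6 are both available; 2 is listed earlier → 2.
Next only 6 has its prerequisites met → 6.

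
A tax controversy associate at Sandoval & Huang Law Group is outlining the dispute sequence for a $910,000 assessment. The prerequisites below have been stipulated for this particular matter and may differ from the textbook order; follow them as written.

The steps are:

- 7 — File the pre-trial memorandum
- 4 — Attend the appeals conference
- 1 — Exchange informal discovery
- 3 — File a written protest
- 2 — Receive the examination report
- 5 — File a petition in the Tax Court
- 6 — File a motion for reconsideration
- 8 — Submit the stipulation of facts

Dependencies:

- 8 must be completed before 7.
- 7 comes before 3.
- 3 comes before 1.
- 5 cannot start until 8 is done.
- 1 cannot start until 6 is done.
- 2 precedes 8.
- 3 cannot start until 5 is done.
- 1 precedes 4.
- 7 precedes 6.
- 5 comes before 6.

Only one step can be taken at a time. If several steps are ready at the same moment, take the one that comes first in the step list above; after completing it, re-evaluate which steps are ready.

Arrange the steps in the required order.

2, 8, 7, 5, 3, 6, 1, 4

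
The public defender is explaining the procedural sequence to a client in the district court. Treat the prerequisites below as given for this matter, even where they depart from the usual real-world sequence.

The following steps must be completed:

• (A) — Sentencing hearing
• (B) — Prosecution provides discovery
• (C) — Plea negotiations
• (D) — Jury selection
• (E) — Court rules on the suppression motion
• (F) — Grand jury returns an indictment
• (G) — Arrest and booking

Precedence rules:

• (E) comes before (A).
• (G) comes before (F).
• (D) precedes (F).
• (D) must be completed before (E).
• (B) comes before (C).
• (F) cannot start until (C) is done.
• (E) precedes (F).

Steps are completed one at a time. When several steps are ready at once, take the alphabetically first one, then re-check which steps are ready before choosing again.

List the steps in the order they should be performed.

(B), (D) and (G) have no prerequisites; (B) has the earlier label, so (B) is first.
Now (C), (D) and (G) have their prerequisites met. (C) has the earlier label, so (C) next.
Now (D) and (G) have their prerequisites met. (D) has the earlier label, so (D) next.
Ready: (E) and (G). (E) has the earlier label → (E).
(A) and (G) are both available; (A) has the earlier label → (A).
That leaves (G) as the only ready step → (G).
(F) is the only step now ready → (F).

(B) → (C) → (D) → (E) → (A) → (G) → (F)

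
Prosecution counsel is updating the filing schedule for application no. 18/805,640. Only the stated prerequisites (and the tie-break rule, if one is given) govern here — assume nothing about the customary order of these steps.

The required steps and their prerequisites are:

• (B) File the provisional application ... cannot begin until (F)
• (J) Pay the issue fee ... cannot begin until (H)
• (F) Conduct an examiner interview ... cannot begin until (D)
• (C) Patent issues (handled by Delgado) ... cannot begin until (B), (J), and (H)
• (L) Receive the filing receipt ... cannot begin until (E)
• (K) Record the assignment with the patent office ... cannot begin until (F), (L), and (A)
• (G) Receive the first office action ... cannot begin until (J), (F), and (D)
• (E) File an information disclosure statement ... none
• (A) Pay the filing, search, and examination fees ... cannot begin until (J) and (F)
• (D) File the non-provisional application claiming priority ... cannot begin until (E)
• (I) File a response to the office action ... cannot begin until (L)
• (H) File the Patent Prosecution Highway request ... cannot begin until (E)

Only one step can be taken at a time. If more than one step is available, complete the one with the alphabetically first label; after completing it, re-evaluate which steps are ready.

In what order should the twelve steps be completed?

Only (E) has no prerequisites, so it is first.
Ready: (D), (H) and (L). (D) has the earlier label → (D).
(F) now also ready, so the ready set is {(F), (H), (L)}; (F) has the earlier label → (F).
(B) now also ready, so the ready set is {(B), (H), (L)}; (B) has the earlier label → (B).
Ready: (H) and (L). (H) has the earlier label → (H).
(J) now also ready, so the ready set is {(J), (L)}; (J) has the earlier label → (J).
(A), (C) and (G) now also ready, so the ready set is {(A), (C), (G), (L)}; (A) has the earlier label → (A).
(C), (G) and (L) are all available; (C) has the earlier label → (C).
Now (G) and (L) have their prerequisites met. (G) has the earlier label, so (G) next.
(L) needed (E), now all done → (L).
(I) and (K) are both available; (I) has the earlier label → (I).
Next only (K) has its prerequisites met → (K).

(E) (D) (F) (B) (H) (J) (A) (C) (G) (L) (I) (K)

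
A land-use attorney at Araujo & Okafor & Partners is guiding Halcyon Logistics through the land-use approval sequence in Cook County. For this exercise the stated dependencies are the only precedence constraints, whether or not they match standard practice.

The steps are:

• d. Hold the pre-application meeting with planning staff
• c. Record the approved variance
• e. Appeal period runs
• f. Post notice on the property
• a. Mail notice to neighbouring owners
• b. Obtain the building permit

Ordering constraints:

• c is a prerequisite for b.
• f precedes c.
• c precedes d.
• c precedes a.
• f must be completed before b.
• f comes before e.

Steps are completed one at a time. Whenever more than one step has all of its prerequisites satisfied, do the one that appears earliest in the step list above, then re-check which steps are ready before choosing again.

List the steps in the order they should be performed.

f is the only step with nothing outstanding, so it goes first.
c and e are both available; c is listed earlier → c.
Now d, e, a and b have their prerequisites met. d is listed earlier, so d next.
Now e, a and b have their prerequisites met. e is listed earlier, so e next.
Now a and b have their prerequisites met. a is listed earlier, so a next.
b needed c and f, now all done → b.

f, c, d, e, a, b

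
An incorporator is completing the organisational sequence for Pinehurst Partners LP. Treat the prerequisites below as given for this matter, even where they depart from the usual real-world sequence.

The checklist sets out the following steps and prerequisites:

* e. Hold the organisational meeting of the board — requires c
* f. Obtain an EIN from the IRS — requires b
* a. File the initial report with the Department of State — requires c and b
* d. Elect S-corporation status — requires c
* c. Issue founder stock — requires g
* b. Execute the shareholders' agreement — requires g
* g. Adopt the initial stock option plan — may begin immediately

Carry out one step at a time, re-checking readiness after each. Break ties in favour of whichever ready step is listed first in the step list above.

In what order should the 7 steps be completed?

g, c, e, d, b, f, a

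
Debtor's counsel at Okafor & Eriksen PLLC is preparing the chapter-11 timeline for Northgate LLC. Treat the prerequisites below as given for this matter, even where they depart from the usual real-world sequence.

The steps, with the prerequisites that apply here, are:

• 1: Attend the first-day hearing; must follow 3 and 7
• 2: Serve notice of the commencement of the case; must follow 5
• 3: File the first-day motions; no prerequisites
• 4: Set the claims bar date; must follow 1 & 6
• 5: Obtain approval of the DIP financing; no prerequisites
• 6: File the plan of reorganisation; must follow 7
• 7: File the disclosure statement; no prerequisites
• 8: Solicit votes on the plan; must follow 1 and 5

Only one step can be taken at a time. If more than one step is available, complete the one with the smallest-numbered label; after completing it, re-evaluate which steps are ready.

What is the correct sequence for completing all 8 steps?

3, 5, 2, 7, 1, 6, 4, 8

3, 5 and 7 have no prerequisites; 3 has the earlier label, so 3 is first.
Ready: 5 and 7. 5 has the earlier label → 5.
Now 2 and 7 have their prerequisites met. 2 has the earlier label, so 2 next.
That leaves 7 as the only ready step → 7.
Now 1 and 6 have their prerequisites met. 1 has the earlier label, so 1 next.
8 now also ready, so the ready set is {6, 8}; 6 has the earlier label → 6.
4 and 8 are both available; 4 has the earlier label → 4.
8 is the only step now ready → 8.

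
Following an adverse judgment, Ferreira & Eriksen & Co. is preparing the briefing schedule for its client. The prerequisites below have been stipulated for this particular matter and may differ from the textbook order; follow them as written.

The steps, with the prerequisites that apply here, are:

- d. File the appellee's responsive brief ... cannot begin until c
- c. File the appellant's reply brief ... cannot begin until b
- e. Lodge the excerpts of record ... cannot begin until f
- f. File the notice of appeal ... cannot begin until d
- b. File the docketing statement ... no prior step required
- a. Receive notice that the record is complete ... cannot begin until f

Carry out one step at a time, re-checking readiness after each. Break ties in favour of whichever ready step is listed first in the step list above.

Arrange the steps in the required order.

b is the only step with nothing outstanding, so it goes first.
c needed b, now all done → c.
d needed c, now all done → d.
Next only f has its prerequisites met → f.
Now e and a have their prerequisites met. e is listed earlier, so e next.
a needed f, now all done → a.

b, c, d, f, e, a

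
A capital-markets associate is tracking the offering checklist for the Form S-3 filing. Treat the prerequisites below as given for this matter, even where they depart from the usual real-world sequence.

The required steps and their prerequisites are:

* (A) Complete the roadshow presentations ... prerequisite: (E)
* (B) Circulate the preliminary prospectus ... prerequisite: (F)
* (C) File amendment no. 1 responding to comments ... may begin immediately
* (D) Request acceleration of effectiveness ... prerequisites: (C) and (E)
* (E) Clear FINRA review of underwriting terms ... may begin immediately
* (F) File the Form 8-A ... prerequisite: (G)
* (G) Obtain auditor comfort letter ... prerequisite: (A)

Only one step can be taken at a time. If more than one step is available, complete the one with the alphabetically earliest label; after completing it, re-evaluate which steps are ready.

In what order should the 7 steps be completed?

(C) (E) (A) (D) (G) (F) (B)

Nothing is required for (C) and (E). (C) has the earlier label → (C) first.
(E) is the only step now ready → (E).
Now (A) and (D) have their prerequisites met. (A) has the earlier label, so (A) next.
(G) now also ready, so the ready set is {(D), (G)}; (D) has the earlier label → (D).
That leaves (G) as the only ready step → (G).
(F) needed (G), now all done → (F).
(B) needed (F), now all done → (B).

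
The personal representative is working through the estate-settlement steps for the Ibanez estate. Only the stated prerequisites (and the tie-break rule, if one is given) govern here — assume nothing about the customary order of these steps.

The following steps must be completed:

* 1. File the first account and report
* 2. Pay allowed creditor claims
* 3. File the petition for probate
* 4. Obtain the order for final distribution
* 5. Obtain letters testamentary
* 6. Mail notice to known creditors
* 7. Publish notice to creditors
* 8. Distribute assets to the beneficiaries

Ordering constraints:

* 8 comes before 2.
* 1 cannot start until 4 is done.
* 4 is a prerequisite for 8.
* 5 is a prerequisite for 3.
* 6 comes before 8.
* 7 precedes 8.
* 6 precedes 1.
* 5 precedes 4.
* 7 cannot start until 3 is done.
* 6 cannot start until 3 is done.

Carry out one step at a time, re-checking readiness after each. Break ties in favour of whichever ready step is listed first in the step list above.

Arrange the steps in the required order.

5 3 4 6 1 7 8 2

Only 5 has no prerequisites, so it is first.
3 and 4 are both available; 3 is listed earlier → 3.
Ready: 4, 6 and 7. 4 is listed earlier → 4.
Now 6 and 7 have their prerequisites met. 6 is listed earlier, so 6 next.
Now 1 and 7 have their prerequisites met. 1 is listed earlier, so 1 next.
7 is the only step now ready → 7.
8 needed 4, 6 and 7, now all done → 8.
2 needed 8, now all done → 2.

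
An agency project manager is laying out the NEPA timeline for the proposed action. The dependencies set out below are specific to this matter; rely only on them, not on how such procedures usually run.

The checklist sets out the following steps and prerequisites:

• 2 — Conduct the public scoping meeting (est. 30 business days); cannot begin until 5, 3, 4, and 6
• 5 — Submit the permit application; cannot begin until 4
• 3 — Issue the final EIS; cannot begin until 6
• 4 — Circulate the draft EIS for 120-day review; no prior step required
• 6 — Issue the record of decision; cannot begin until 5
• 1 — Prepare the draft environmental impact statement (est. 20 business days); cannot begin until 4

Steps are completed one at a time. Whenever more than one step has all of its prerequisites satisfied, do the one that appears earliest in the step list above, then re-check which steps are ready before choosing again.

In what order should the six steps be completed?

4 has no prerequisites → 4 first.
Now 5 and 1 have their prerequisites met. 5 is listed earlier, so 5 next.
6 now also ready, so the ready set is {6, 1}; 6 is listed earlier → 6.
3 now also ready, so the ready set is {3, 1}; 3 is listed earlier → 3.
Now 2 and 1 have their prerequisites met. 2 is listed earlier, so 2 next.
1 needed 4, now all done → 1.

4 → 5 → 6 → 3 → 2 → 1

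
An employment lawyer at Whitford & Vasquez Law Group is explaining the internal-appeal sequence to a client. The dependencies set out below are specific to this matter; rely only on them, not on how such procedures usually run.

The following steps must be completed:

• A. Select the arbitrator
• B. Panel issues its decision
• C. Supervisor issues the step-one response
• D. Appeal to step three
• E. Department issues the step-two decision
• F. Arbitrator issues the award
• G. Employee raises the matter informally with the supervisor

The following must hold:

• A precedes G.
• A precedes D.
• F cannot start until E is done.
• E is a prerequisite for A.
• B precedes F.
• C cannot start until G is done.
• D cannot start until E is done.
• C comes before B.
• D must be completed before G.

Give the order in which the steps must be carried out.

E has no prerequisites → E first.
A needed E, now all done → A.
D is the only step now ready → D.
G needed A and D, now all done → G.
That leaves C as the only ready step → C.
B is the only step now ready → B.
F needed B and E, now all done → F.

E, A, D, G, C, B, F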